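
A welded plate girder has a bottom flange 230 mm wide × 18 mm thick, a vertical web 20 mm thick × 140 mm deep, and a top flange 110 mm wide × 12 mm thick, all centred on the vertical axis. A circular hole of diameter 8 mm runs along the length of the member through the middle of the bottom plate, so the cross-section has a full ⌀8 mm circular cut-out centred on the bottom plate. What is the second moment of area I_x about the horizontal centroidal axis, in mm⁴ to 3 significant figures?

I_x ≈ 3.18 × 10⁷ mm⁴

Treat the section as a set of non-overlapping primitives; coordinates are from the bounding-box lower-left.
Bottom plate: 230 × 18, A = 4 140 mm², y = 9 mm, Ī = 111 780 mm⁴.
Web plate: 20 × 140, A = 2 800 mm², y = 88 mm, Ī = 4 573 333 mm⁴.
Top plate: 110 × 12, A = 1 320 mm², y = 164 mm, Ī = 15 840 mm⁴.
Hole (subtracted): ⌀8, A = 50.265 mm², y = 9 mm, Ī = 201.06 mm⁴.
Centroid: ȳ = ΣA·y / ΣA = 60.865 mm.
Transfer each piece to the horizontal centroidal axis using Ī + A·d² with d = y − 60.865:
  bottom plate: d = -51.865 mm → contributes +11 248 401 mm⁴
  web plate: d = 27.135 mm → contributes +6 634 957 mm⁴
  top plate: d = 103.13 mm → contributes +14 056 383 mm⁴
  hole: d = -51.865 mm → contributes −135 415 mm⁴
Total I = 31 804 325 mm⁴.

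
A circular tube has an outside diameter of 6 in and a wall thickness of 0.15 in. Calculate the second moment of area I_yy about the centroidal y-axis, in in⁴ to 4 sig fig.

Break the section into simple shapes (no overlaps), measuring from the bottom-left corner of the bounding box.
Outer circle: ⌀6, A = 28.2743 in², x = 3 in, Ī = 63.6173 in⁴.
Bore (subtracted): ⌀5.7, A = 25.5176 in², x = 3 in, Ī = 51.8166 in⁴.
By symmetry the centroid is at mid-width, x̄ = 3 in.
All pieces are centred on the centroidal y-axis, so I = ΣĪ (holes subtracted) = 11.8006 in⁴.

I_yy ≈ 11.80 in⁴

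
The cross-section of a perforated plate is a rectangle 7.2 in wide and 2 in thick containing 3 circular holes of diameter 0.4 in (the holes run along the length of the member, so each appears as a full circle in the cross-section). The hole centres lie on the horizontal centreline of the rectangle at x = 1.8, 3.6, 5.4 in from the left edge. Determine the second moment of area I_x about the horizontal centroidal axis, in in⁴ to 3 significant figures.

Decompose the section into non-overlapping parts with the origin at the bottom-left of its bounding rectangle.
Plate: 7.2 × 2, A = 14.4 in², y = 1 in, Ī = 4.8 in⁴.
Hole 1 (subtracted): ⌀0.4, A = 0.12566 in², y = 1 in, Ī = 0.0012566 in⁴.
Hole 2 (subtracted): ⌀0.4, A = 0.12566 in², y = 1 in, Ī = 0.0012566 in⁴.
Hole 3 (subtracted): ⌀0.4, A = 0.12566 in², y = 1 in, Ī = 0.0012566 in⁴.
By symmetry the centroid is at mid-height, ȳ = 1 in.
All pieces are centred on the horizontal centroidal axis, so I = ΣĪ (holes subtracted) = 4.7962 in⁴.

I_x ≈ 4.80 in⁴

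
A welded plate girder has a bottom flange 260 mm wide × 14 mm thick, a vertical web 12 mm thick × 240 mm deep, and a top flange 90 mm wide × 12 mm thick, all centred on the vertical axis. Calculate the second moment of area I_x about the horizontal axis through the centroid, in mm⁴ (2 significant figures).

Break the section into simple shapes (no overlaps), measuring from the bottom-left corner of the bounding box.
Bottom plate: 260 × 14, A = 3 640 mm², y = 7 mm, Ī = 59 453 mm⁴.
Web plate: 12 × 240, A = 2 880 mm², y = 134 mm, Ī = 13 824 000 mm⁴.
Top plate: 90 × 12, A = 1 080 mm², y = 260 mm, Ī = 12 960 mm⁴.
Centroid: ȳ = ΣA·y / ΣA = 91.08 mm.
Transfer each piece to the horizontal axis through the centroid using Ī + A·d² with d = y − 91.08:
  bottom plate: d = -84.08 mm → contributes +25 791 594 mm⁴
  web plate: d = 42.92 mm → contributes +19 129 584 mm⁴
  top plate: d = 168.9 mm → contributes +30 830 028 mm⁴
Total I = 75 751 206 mm⁴.

I_x ≈ 7.6 × 10⁷ mm⁴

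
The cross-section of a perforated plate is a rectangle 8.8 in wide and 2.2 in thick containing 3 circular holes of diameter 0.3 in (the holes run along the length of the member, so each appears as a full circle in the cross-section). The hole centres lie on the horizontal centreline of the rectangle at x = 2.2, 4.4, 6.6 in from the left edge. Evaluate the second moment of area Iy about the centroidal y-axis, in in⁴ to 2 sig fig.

Iy ≈ 120 in⁴

Split into non-overlapping primitives; take the origin at the lower-left of the bounding box.
Plate: 8.8 × 2.2, A = 19.36 in², x = 4.4 in, Ī = 124.9 in⁴.
Hole 1 (subtracted): ⌀0.3, A = 0.07069 in², x = 2.2 in, Ī = 0.0003976 in⁴.
Hole 2 (subtracted): ⌀0.3, A = 0.07069 in², x = 4.4 in, Ī = 0.0003976 in⁴.
Hole 3 (subtracted): ⌀0.3, A = 0.07069 in², x = 6.6 in, Ī = 0.0003976 in⁴.
By symmetry the centroid is at mid-width, x̄ = 4.4 in.
Transfer each piece to the centroidal y-axis using Ī + A·d² with d = x − 4.4:
  plate: d = 0 in → contributes +124.9 in⁴
  hole 1: d = -2.2 in → contributes −0.3425 in⁴
  hole 2: d = 0 in → contributes −0.0003976 in⁴
  hole 3: d = 2.2 in → contributes −0.3425 in⁴
Total I = 124.3 in⁴.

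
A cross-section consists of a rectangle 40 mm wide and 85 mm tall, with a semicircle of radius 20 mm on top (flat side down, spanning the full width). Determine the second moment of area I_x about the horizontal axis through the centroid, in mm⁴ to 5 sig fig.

Decompose the section into non-overlapping parts with the origin at the bottom-left of its bounding rectangle.
Rectangular body: 40 × 85, A = 3 400 mm², y = 42.5 mm, Ī = 2 047 083 mm⁴.
Semicircular cap: semicircle r = 20, A = 628.3185 mm², y = 93.48826 mm, Ī = 17561.11 mm⁴.
Centroid: ȳ = ΣA·y / ΣA = 50.45291 mm.
Transfer each piece to the horizontal axis through the centroid using Ī + A·d² with d = y − 50.45291:
  rectangular body: d = -7.952914 mm → contributes +2 262 129 mm⁴
  semicircular cap: d = 43.03535 mm → contributes +1 181 233 mm⁴
Total I = 3 443 362 mm⁴.

I_x ≈ 3.4434 × 10⁶ mm⁴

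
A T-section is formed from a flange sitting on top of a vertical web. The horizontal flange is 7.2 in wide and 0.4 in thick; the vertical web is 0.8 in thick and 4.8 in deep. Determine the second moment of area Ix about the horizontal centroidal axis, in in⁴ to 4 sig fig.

Ix ≈ 18.54 in⁴

Break the section into simple shapes (no overlaps), measuring from the bottom-left corner of the bounding box.
Flange: 7.2 × 0.4, A = 2.88 in², y = 5 in, Ī = 0.0384 in⁴.
Web: 0.8 × 4.8, A = 3.84 in², y = 2.4 in, Ī = 7.3728 in⁴.
Centroid: ȳ = ΣA·y / ΣA = 3.51429 in.
Transfer each piece to the horizontal centroidal axis using Ī + A·d² with d = y − 3.51429:
  flange: d = 1.48571 in → contributes +6.39556 in⁴
  web: d = -1.11429 in → contributes +12.1407 in⁴
Total I = 18.5362 in⁴.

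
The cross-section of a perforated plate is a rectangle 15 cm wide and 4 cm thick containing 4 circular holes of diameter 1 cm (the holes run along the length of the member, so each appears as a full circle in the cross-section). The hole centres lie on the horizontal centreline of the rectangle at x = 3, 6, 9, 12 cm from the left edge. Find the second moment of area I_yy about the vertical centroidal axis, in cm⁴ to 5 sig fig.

Treat the section as a set of non-overlapping primitives; coordinates are from the bounding-box lower-left.
Plate: 15 × 4, A = 60 cm², x = 7.5 cm, Ī = 1 125 cm⁴.
Hole 1 (subtracted): ⌀1, A = 0.7853982 cm², x = 3 cm, Ī = 0.04908739 cm⁴.
Hole 2 (subtracted): ⌀1, A = 0.7853982 cm², x = 6 cm, Ī = 0.04908739 cm⁴.
Hole 3 (subtracted): ⌀1, A = 0.7853982 cm², x = 9 cm, Ī = 0.04908739 cm⁴.
Hole 4 (subtracted): ⌀1, A = 0.7853982 cm², x = 12 cm, Ī = 0.04908739 cm⁴.
By symmetry the centroid is at mid-width, x̄ = 7.5 cm.
Transfer each piece to the vertical centroidal axis using Ī + A·d² with d = x − 7.5:
  plate: d = 0 cm → contributes +1 125 cm⁴
  hole 1: d = -4.5 cm → contributes −15.9534 cm⁴
  hole 2: d = -1.5 cm → contributes −1.816233 cm⁴
  hole 3: d = 1.5 cm → contributes −1.816233 cm⁴
  hole 4: d = 4.5 cm → contributes −15.9534 cm⁴
Total I = 1089.461 cm⁴.

I_yy ≈ 1089.5 cm⁴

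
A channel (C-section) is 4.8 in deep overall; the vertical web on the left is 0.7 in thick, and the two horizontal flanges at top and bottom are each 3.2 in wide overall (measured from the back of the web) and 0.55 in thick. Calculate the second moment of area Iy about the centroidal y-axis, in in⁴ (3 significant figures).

Break the section into simple shapes (no overlaps), measuring from the bottom-left corner of the bounding box.
Web: 0.7 × 4.8, A = 3.36 in², x = 0.35 in, Ī = 0.1372 in⁴.
Top flange (beyond web): 2.5 × 0.55, A = 1.375 in², x = 1.95 in, Ī = 0.71615 in⁴.
Bottom flange (beyond web): 2.5 × 0.55, A = 1.375 in², x = 1.95 in, Ī = 0.71615 in⁴.
Centroid: x̄ = ΣA·x / ΣA = 1.0701 in.
Transfer each piece to the centroidal y-axis using Ī + A·d² with d = x − 1.0701:
  web: d = -0.72013 in → contributes +1.8797 in⁴
  top flange (beyond web): d = 0.87987 in → contributes +1.7806 in⁴
  bottom flange (beyond web): d = 0.87987 in → contributes +1.7806 in⁴
Total I = 5.4409 in⁴.

Iy ≈ 5.44 in⁴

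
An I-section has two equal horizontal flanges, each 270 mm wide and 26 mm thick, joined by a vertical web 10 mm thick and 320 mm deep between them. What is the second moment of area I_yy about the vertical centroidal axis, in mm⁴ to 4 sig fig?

I_yy ≈ 8.532 × 10⁷ mm⁴

Decompose the section into non-overlapping parts with the origin at the bottom-left of its bounding rectangle.
Bottom flange: 270 × 26, A = 7 020 mm², x = 135 mm, Ī = 42 646 500 mm⁴.
Web: 10 × 320, A = 3 200 mm², x = 135 mm, Ī = 26666.7 mm⁴.
Top flange: 270 × 26, A = 7 020 mm², x = 135 mm, Ī = 42 646 500 mm⁴.
By symmetry the centroid is at mid-width, x̄ = 135 mm.
All pieces are centred on the vertical centroidal axis, so I = ΣĪ = 85 319 667 mm⁴.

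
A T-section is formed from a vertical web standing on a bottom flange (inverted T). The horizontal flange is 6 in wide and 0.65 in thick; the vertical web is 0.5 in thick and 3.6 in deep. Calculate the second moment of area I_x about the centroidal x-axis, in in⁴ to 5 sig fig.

Decompose the section into non-overlapping parts with the origin at the bottom-left of its bounding rectangle.
Flange: 6 × 0.65, A = 3.9 in², y = 0.325 in, Ī = 0.1373125 in⁴.
Web: 0.5 × 3.6, A = 1.8 in², y = 2.45 in, Ī = 1.944 in⁴.
Centroid: ȳ = ΣA·y / ΣA = 0.9960526 in.
Transfer each piece to the centroidal x-axis using Ī + A·d² with d = y − 0.9960526:
  flange: d = -0.6710526 in → contributes +1.893528 in⁴
  web: d = 1.453947 in → contributes +5.749133 in⁴
Total I = 7.642661 in⁴.

I_x ≈ 7.6427 in⁴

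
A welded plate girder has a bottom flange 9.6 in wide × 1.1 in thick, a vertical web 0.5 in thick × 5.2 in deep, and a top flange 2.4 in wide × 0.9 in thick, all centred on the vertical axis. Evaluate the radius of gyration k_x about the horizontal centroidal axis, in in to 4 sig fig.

k_x ≈ 2.362 in

Break the section into simple shapes (no overlaps), measuring from the bottom-left corner of the bounding box.
Bottom plate: 9.6 × 1.1, A = 10.56 in², y = 0.55 in, Ī = 1.0648 in⁴.
Web plate: 0.5 × 5.2, A = 2.6 in², y = 3.7 in, Ī = 5.85867 in⁴.
Top plate: 2.4 × 0.9, A = 2.16 in², y = 6.75 in, Ī = 0.1458 in⁴.
Centroid: ȳ = ΣA·y / ΣA = 1.95875 in.
Transfer each piece to the horizontal centroidal axis using Ī + A·d² with d = y − 1.95875:
  bottom plate: d = -1.40875 in → contributes +22.0218 in⁴
  web plate: d = 1.74125 in → contributes +13.7418 in⁴
  top plate: d = 4.79125 in → contributes +49.731 in⁴
Total I = 85.4946 in⁴.
Radius of gyration: k = √(I/A) = √(85.4946 / 15.32) = 2.36233 in.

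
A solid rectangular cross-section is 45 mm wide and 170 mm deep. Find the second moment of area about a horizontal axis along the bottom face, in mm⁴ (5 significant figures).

I_base ≈ 7.3695 × 10⁷ mm⁴

The section: 45 × 170, A = 7 650 mm², y = 85 mm, Ī = 18 423 750 mm⁴.
Transfer it to the base of the section using Ī + A·d² with d = y − 0:
  the section: d = 85 mm → contributes +73 695 000 mm⁴
Total I = 73 695 000 mm⁴.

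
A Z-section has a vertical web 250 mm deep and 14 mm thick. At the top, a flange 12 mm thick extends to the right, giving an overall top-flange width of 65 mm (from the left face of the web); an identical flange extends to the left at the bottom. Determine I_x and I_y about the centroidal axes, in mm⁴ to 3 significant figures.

Treat the section as a set of non-overlapping primitives; coordinates are from the bounding-box lower-left.
Web: 14 × 250, A = 3 500 mm², y = 125 mm, Ī = 18 229 167 mm⁴.
Top flange (beyond web): 51 × 12, A = 612 mm², y = 244 mm, Ī = 7 344 mm⁴.
Bottom flange (beyond web): 51 × 12, A = 612 mm², y = 6 mm, Ī = 7 344 mm⁴.
Centroid: ȳ = ΣA·y / ΣA = 125 mm.
Transfer each piece to the centroidal x-axis using Ī + A·d² with d = y − 125:
  web: d = 0 mm → contributes +18 229 167 mm⁴
  top flange (beyond web): d = 119 mm → contributes +8 673 876 mm⁴
  bottom flange (beyond web): d = -119 mm → contributes +8 673 876 mm⁴
Total I = 35 576 919 mm⁴.
For the y-axis: x̄ = 58 mm.
Repeating about the centroidal y-axis gives I_y = 1 615 319 mm⁴.

I_x ≈ 3.56 × 10⁷ mm⁴, I_y ≈ 1.62 × 10⁶ mm⁴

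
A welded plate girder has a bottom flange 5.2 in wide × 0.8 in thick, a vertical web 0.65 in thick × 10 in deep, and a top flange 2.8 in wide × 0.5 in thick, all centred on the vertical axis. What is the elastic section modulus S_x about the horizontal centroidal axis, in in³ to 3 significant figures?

Break the section into simple shapes (no overlaps), measuring from the bottom-left corner of the bounding box.
Bottom plate: 5.2 × 0.8, A = 4.16 in², y = 0.4 in, Ī = 0.22187 in⁴.
Web plate: 0.65 × 10, A = 6.5 in², y = 5.8 in, Ī = 54.167 in⁴.
Top plate: 2.8 × 0.5, A = 1.4 in², y = 11.05 in, Ī = 0.029167 in⁴.
Centroid: ȳ = ΣA·y / ΣA = 4.5468 in.
Transfer each piece to the horizontal centroidal axis using Ī + A·d² with d = y − 4.5468:
  bottom plate: d = -4.1468 in → contributes +71.756 in⁴
  web plate: d = 1.2532 in → contributes +64.376 in⁴
  top plate: d = 6.5032 in → contributes +59.238 in⁴
Total I = 195.37 in⁴.
Extreme fibre distance c = 6.7532 in; S = I/c = 28.93 in³.

S_x ≈ 28.9 in³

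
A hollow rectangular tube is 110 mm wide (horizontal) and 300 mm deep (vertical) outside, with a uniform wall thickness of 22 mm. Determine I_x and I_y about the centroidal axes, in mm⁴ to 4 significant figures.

Decompose the section into non-overlapping parts with the origin at the bottom-left of its bounding rectangle.
Outer rectangle: 110 × 300, A = 33 000 mm², y = 150 mm, Ī = 247 500 000 mm⁴.
Inner void (subtracted): 66 × 256, A = 16 896 mm², y = 150 mm, Ī = 92 274 688 mm⁴.
By symmetry the centroid is at mid-height, ȳ = 150 mm.
All pieces are centred on the centroidal x-axis, so I = ΣĪ (holes subtracted) = 155 225 312 mm⁴.
Repeating about the centroidal y-axis gives I_y = 27 141 752 mm⁴.

I_x ≈ 1.552 × 10⁸ mm⁴, I_y ≈ 2.714 × 10⁷ mm⁴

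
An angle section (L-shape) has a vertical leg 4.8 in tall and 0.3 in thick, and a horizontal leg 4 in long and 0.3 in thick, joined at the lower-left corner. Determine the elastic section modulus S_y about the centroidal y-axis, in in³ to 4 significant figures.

S_y ≈ 1.270 in³

Break the section into simple shapes (no overlaps), measuring from the bottom-left corner of the bounding box.
Vertical leg: 0.3 × 4.8, A = 1.44 in², x = 0.15 in, Ī = 0.0108 in⁴.
Horizontal leg (remainder): 3.7 × 0.3, A = 1.11 in², x = 2.15 in, Ī = 1.26633 in⁴.
Centroid: x̄ = ΣA·x / ΣA = 1.02059 in.
Transfer each piece to the centroidal y-axis using Ī + A·d² with d = x − 1.02059:
  vertical leg: d = -0.870588 in → contributes +1.10221 in⁴
  horizontal leg (remainder): d = 1.12941 in → contributes +2.68221 in⁴
Total I = 3.78442 in⁴.
Extreme fibre distance c = 2.97941 in; S = I/c = 1.27019 in³.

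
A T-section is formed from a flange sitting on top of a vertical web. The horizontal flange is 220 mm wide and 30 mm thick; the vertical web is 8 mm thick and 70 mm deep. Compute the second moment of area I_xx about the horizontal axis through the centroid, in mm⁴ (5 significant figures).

I_xx ≈ 2.0142 × 10⁶ mm⁴

Split into non-overlapping primitives; take the origin at the lower-left of the bounding box.
Flange: 220 × 30, A = 6 600 mm², y = 85 mm, Ī = 495 000 mm⁴.
Web: 8 × 70, A = 560 mm², y = 35 mm, Ī = 228666.7 mm⁴.
Centroid: ȳ = ΣA·y / ΣA = 81.08939 mm.
Transfer each piece to the horizontal axis through the centroid using Ī + A·d² with d = y − 81.08939:
  flange: d = 3.910615 mm → contributes +595933.2 mm⁴
  web: d = -46.08939 mm → contributes +1 418 236 mm⁴
Total I = 2 014 169 mm⁴.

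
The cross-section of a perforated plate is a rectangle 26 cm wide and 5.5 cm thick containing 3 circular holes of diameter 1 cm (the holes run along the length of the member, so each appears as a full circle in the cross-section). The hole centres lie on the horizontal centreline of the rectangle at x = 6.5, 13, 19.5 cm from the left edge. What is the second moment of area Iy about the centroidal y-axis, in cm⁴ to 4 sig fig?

Iy ≈ 7989 cm⁴

Treat the section as a set of non-overlapping primitives; coordinates are from the bounding-box lower-left.
Plate: 26 × 5.5, A = 143 cm², x = 13 cm, Ī = 8055.67 cm⁴.
Hole 1 (subtracted): ⌀1, A = 0.785398 cm², x = 6.5 cm, Ī = 0.0490874 cm⁴.
Hole 2 (subtracted): ⌀1, A = 0.785398 cm², x = 13 cm, Ī = 0.0490874 cm⁴.
Hole 3 (subtracted): ⌀1, A = 0.785398 cm², x = 19.5 cm, Ī = 0.0490874 cm⁴.
By symmetry the centroid is at mid-width, x̄ = 13 cm.
Transfer each piece to the centroidal y-axis using Ī + A·d² with d = x − 13:
  plate: d = 0 cm → contributes +8055.67 cm⁴
  hole 1: d = -6.5 cm → contributes −33.2322 cm⁴
  hole 2: d = 0 cm → contributes −0.0490874 cm⁴
  hole 3: d = 6.5 cm → contributes −33.2322 cm⁴
Total I = 7989.15 cm⁴.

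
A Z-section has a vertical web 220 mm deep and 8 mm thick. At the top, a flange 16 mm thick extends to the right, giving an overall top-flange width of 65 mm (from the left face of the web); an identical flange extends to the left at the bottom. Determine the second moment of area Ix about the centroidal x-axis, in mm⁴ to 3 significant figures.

Decompose the section into non-overlapping parts with the origin at the bottom-left of its bounding rectangle.
Web: 8 × 220, A = 1 760 mm², y = 110 mm, Ī = 7 098 667 mm⁴.
Top flange (beyond web): 57 × 16, A = 912 mm², y = 212 mm, Ī = 19 456 mm⁴.
Bottom flange (beyond web): 57 × 16, A = 912 mm², y = 8 mm, Ī = 19 456 mm⁴.
Centroid: ȳ = ΣA·y / ΣA = 110 mm.
Transfer each piece to the centroidal x-axis using Ī + A·d² with d = y − 110:
  web: d = 0 mm → contributes +7 098 667 mm⁴
  top flange (beyond web): d = 102 mm → contributes +9 507 904 mm⁴
  bottom flange (beyond web): d = -102 mm → contributes +9 507 904 mm⁴
Total I = 26 114 475 mm⁴.

Ix ≈ 2.61 × 10⁷ mm⁴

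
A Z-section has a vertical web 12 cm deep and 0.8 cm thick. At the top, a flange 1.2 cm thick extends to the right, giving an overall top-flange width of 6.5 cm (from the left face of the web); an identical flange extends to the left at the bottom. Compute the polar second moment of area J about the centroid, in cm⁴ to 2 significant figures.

J ≈ 700 cm⁴

Split into non-overlapping primitives; take the origin at the lower-left of the bounding box.
Web: 0.8 × 12, A = 9.6 cm², y = 6 cm, Ī = 115.2 cm⁴.
Top flange (beyond web): 5.7 × 1.2, A = 6.84 cm², y = 11.4 cm, Ī = 0.8208 cm⁴.
Bottom flange (beyond web): 5.7 × 1.2, A = 6.84 cm², y = 0.6 cm, Ī = 0.8208 cm⁴.
Centroid: ȳ = ΣA·y / ΣA = 6 cm.
Transfer each piece to the centroidal x-axis using Ī + A·d² with d = y − 6:
  web: d = 0 cm → contributes +115.2 cm⁴
  top flange (beyond web): d = 5.4 cm → contributes +200.3 cm⁴
  bottom flange (beyond web): d = -5.4 cm → contributes +200.3 cm⁴
Total I = 515.8 cm⁴.
For the y-axis: x̄ = 6.1 cm.
Repeating about the centroidal y-axis gives I_y = 182 cm⁴.
Polar second moment: J = I_x + I_y = 697.8 cm⁴.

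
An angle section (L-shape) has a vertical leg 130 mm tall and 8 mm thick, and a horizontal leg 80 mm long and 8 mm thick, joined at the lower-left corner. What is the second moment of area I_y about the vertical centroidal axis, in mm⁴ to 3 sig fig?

I_y ≈ 8.47 × 10⁵ mm⁴

Split into non-overlapping primitives; take the origin at the lower-left of the bounding box.
Vertical leg: 8 × 130, A = 1 040 mm², x = 4 mm, Ī = 5546.7 mm⁴.
Horizontal leg (remainder): 72 × 8, A = 576 mm², x = 44 mm, Ī = 248 832 mm⁴.
Centroid: x̄ = ΣA·x / ΣA = 18.257 mm.
Transfer each piece to the vertical centroidal axis using Ī + A·d² with d = x − 18.257:
  vertical leg: d = -14.257 mm → contributes +216 952 mm⁴
  horizontal leg (remainder): d = 25.743 mm → contributes +630 536 mm⁴
Total I = 847 488 mm⁴.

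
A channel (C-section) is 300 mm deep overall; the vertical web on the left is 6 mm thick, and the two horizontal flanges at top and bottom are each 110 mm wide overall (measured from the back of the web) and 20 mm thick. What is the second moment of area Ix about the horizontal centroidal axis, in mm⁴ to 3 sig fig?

Ix ≈ 9.52 × 10⁷ mm⁴

Split into non-overlapping primitives; take the origin at the lower-left of the bounding box.
Web: 6 × 300, A = 1 800 mm², y = 150 mm, Ī = 13 500 000 mm⁴.
Top flange (beyond web): 104 × 20, A = 2 080 mm², y = 290 mm, Ī = 69 333 mm⁴.
Bottom flange (beyond web): 104 × 20, A = 2 080 mm², y = 10 mm, Ī = 69 333 mm⁴.
By symmetry the centroid is at mid-height, ȳ = 150 mm.
Transfer each piece to the horizontal centroidal axis using Ī + A·d² with d = y − 150:
  web: d = 0 mm → contributes +13 500 000 mm⁴
  top flange (beyond web): d = 140 mm → contributes +40 837 333 mm⁴
  bottom flange (beyond web): d = -140 mm → contributes +40 837 333 mm⁴
Total I = 95 174 667 mm⁴.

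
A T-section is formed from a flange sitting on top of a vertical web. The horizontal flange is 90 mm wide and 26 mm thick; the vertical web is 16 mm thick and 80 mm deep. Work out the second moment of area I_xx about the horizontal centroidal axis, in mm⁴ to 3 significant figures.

Split into non-overlapping primitives; take the origin at the lower-left of the bounding box.
Flange: 90 × 26, A = 2 340 mm², y = 93 mm, Ī = 131 820 mm⁴.
Web: 16 × 80, A = 1 280 mm², y = 40 mm, Ī = 682 667 mm⁴.
Centroid: ȳ = ΣA·y / ΣA = 74.26 mm.
Transfer each piece to the horizontal centroidal axis using Ī + A·d² with d = y − 74.26:
  flange: d = 18.74 mm → contributes +953 628 mm⁴
  web: d = -34.26 mm → contributes +2 185 035 mm⁴
Total I = 3 138 663 mm⁴.

I_xx ≈ 3.14 × 10⁶ mm⁴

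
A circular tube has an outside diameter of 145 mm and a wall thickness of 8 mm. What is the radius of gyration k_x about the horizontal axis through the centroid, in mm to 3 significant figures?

k_x ≈ 48.5 mm

Decompose the section into non-overlapping parts with the origin at the bottom-left of its bounding rectangle.
Outer circle: ⌀145, A = 16 513 mm², y = 72.5 mm, Ī = 21 699 109 mm⁴.
Bore (subtracted): ⌀129, A = 13 070 mm², y = 72.5 mm, Ī = 13 593 420 mm⁴.
By symmetry the centroid is at mid-height, ȳ = 72.5 mm.
All pieces are centred on the horizontal axis through the centroid, so I = ΣĪ (holes subtracted) = 8 105 689 mm⁴.
Radius of gyration: k = √(I/A) = √(8 105 689 / 3443.2) = 48.519 mm.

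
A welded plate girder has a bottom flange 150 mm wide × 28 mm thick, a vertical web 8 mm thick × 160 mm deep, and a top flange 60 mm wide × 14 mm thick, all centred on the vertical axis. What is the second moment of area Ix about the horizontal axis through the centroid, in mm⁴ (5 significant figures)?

Ix ≈ 3.0111 × 10⁷ mm⁴

Break the section into simple shapes (no overlaps), measuring from the bottom-left corner of the bounding box.
Bottom plate: 150 × 28, A = 4 200 mm², y = 14 mm, Ī = 274 400 mm⁴.
Web plate: 8 × 160, A = 1 280 mm², y = 108 mm, Ī = 2 730 667 mm⁴.
Top plate: 60 × 14, A = 840 mm², y = 195 mm, Ī = 13 720 mm⁴.
Centroid: ȳ = ΣA·y / ΣA = 57.09494 mm.
Transfer each piece to the horizontal axis through the centroid using Ī + A·d² with d = y − 57.09494:
  bottom plate: d = -43.09494 mm → contributes +8 074 529 mm⁴
  web plate: d = 50.90506 mm → contributes +6 047 563 mm⁴
  top plate: d = 137.9051 mm → contributes +15 988 677 mm⁴
Total I = 30 110 770 mm⁴.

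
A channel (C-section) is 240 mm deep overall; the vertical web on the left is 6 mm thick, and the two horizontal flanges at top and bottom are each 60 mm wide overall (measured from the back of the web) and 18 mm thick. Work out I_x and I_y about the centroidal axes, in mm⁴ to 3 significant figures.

Treat the section as a set of non-overlapping primitives; coordinates are from the bounding-box lower-left.
Web: 6 × 240, A = 1 440 mm², y = 120 mm, Ī = 6 912 000 mm⁴.
Top flange (beyond web): 54 × 18, A = 972 mm², y = 231 mm, Ī = 26 244 mm⁴.
Bottom flange (beyond web): 54 × 18, A = 972 mm², y = 9 mm, Ī = 26 244 mm⁴.
By symmetry the centroid is at mid-height, ȳ = 120 mm.
Transfer each piece to the centroidal x-axis using Ī + A·d² with d = y − 120:
  web: d = 0 mm → contributes +6 912 000 mm⁴
  top flange (beyond web): d = 111 mm → contributes +12 002 256 mm⁴
  bottom flange (beyond web): d = -111 mm → contributes +12 002 256 mm⁴
Total I = 30 916 512 mm⁴.
For the y-axis: x̄ = 20.234 mm.
Repeating about the centroidal y-axis gives I_y = 1 221 223 mm⁴.

I_x ≈ 3.09 × 10⁷ mm⁴, I_y ≈ 1.22 × 10⁶ mm⁴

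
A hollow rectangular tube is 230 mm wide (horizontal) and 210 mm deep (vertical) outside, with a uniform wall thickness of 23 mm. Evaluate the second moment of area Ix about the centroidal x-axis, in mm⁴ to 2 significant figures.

Ix ≈ 1.1 × 10⁸ mm⁴

Treat the section as a set of non-overlapping primitives; coordinates are from the bounding-box lower-left.
Outer rectangle: 230 × 210, A = 48 300 mm², y = 105 mm, Ī = 177 502 500 mm⁴.
Inner void (subtracted): 184 × 164, A = 30 176 mm², y = 105 mm, Ī = 67 634 475 mm⁴.
By symmetry the centroid is at mid-height, ȳ = 105 mm.
All pieces are centred on the centroidal x-axis, so I = ΣĪ (holes subtracted) = 109 868 025 mm⁴.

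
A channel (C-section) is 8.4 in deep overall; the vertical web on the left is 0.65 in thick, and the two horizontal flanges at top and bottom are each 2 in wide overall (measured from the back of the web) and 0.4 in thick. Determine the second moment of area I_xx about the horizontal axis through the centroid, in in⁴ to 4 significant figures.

I_xx ≈ 49.40 in⁴

Decompose the section into non-overlapping parts with the origin at the bottom-left of its bounding rectangle.
Web: 0.65 × 8.4, A = 5.46 in², y = 4.2 in, Ī = 32.1048 in⁴.
Top flange (beyond web): 1.35 × 0.4, A = 0.54 in², y = 8.2 in, Ī = 0.0072 in⁴.
Bottom flange (beyond web): 1.35 × 0.4, A = 0.54 in², y = 0.2 in, Ī = 0.0072 in⁴.
By symmetry the centroid is at mid-height, ȳ = 4.2 in.
Transfer each piece to the horizontal axis through the centroid using Ī + A·d² with d = y − 4.2:
  web: d = 0 in → contributes +32.1048 in⁴
  top flange (beyond web): d = 4 in → contributes +8.6472 in⁴
  bottom flange (beyond web): d = -4 in → contributes +8.6472 in⁴
Total I = 49.3992 in⁴.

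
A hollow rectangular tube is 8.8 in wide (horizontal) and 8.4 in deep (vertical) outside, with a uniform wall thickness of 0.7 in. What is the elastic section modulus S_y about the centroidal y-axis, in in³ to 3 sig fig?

Break the section into simple shapes (no overlaps), measuring from the bottom-left corner of the bounding box.
Outer rectangle: 8.8 × 8.4, A = 73.92 in², x = 4.4 in, Ī = 477.03 in⁴.
Inner void (subtracted): 7.4 × 7, A = 51.8 in², x = 4.4 in, Ī = 236.38 in⁴.
By symmetry the centroid is at mid-width, x̄ = 4.4 in.
All pieces are centred on the centroidal y-axis, so I = ΣĪ (holes subtracted) = 240.65 in⁴.
Extreme fibre distance c = 4.4 in; S = I/c = 54.693 in³.

S_y ≈ 54.7 in³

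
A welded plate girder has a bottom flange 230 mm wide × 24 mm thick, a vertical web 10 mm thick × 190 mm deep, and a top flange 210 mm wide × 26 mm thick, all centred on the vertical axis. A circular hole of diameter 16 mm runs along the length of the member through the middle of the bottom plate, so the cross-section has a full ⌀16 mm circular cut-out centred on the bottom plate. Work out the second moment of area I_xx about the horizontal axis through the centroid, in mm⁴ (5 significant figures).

Treat the section as a set of non-overlapping primitives; coordinates are from the bounding-box lower-left.
Bottom plate: 230 × 24, A = 5 520 mm², y = 12 mm, Ī = 264 960 mm⁴.
Web plate: 10 × 190, A = 1 900 mm², y = 119 mm, Ī = 5 715 833 mm⁴.
Top plate: 210 × 26, A = 5 460 mm², y = 227 mm, Ī = 307 580 mm⁴.
Hole (subtracted): ⌀16, A = 201.0619 mm², y = 12 mm, Ī = 3216.991 mm⁴.
Centroid: ȳ = ΣA·y / ΣA = 120.6211 mm.
Transfer each piece to the horizontal axis through the centroid using Ī + A·d² with d = y − 120.6211:
  bottom plate: d = -108.6211 mm → contributes +65 392 900 mm⁴
  web plate: d = -1.621084 mm → contributes +5 720 826 mm⁴
  top plate: d = 106.3789 mm → contributes +62 095 527 mm⁴
  hole: d = -108.6211 mm → contributes −2 375 454 mm⁴
Total I = 130 833 799 mm⁴.

I_xx ≈ 1.3083 × 10⁸ mm⁴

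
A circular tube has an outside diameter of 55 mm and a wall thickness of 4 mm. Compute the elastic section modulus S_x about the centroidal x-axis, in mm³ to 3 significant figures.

Break the section into simple shapes (no overlaps), measuring from the bottom-left corner of the bounding box.
Outer circle: ⌀55, A = 2375.8 mm², y = 27.5 mm, Ī = 449 180 mm⁴.
Bore (subtracted): ⌀47, A = 1734.9 mm², y = 27.5 mm, Ī = 239 531 mm⁴.
By symmetry the centroid is at mid-height, ȳ = 27.5 mm.
All pieces are centred on the centroidal x-axis, so I = ΣĪ (holes subtracted) = 209 649 mm⁴.
Extreme fibre distance c = 27.5 mm; S = I/c = 7623.6 mm³.

S_x ≈ 7620 mm³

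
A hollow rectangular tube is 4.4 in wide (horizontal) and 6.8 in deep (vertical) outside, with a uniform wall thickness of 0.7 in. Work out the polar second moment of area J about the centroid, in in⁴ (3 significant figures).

Treat the section as a set of non-overlapping primitives; coordinates are from the bounding-box lower-left.
Outer rectangle: 4.4 × 6.8, A = 29.92 in², y = 3.4 in, Ī = 115.29 in⁴.
Inner void (subtracted): 3 × 5.4, A = 16.2 in², y = 3.4 in, Ī = 39.366 in⁴.
By symmetry the centroid is at mid-height, ȳ = 3.4 in.
All pieces are centred on the centroidal x-axis, so I = ΣĪ (holes subtracted) = 75.926 in⁴.
Repeating about the centroidal y-axis gives I_y = 36.121 in⁴.
Polar second moment: J = I_x + I_y = 112.05 in⁴.

J ≈ 112 in⁴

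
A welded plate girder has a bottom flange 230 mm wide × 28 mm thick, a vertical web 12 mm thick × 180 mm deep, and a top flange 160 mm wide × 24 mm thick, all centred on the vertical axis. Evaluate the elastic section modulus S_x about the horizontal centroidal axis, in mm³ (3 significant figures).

S_x ≈ 8.05 × 10⁵ mm³

Treat the section as a set of non-overlapping primitives; coordinates are from the bounding-box lower-left.
Bottom plate: 230 × 28, A = 6 440 mm², y = 14 mm, Ī = 420 747 mm⁴.
Web plate: 12 × 180, A = 2 160 mm², y = 118 mm, Ī = 5 832 000 mm⁴.
Top plate: 160 × 24, A = 3 840 mm², y = 220 mm, Ī = 184 320 mm⁴.
Centroid: ȳ = ΣA·y / ΣA = 95.646 mm.
Transfer each piece to the horizontal centroidal axis using Ī + A·d² with d = y − 95.646:
  bottom plate: d = -81.646 mm → contributes +43 350 551 mm⁴
  web plate: d = 22.354 mm → contributes +6 911 326 mm⁴
  top plate: d = 124.35 mm → contributes +59 565 474 mm⁴
Total I = 109 827 350 mm⁴.
Extreme fibre distance c = 136.35 mm; S = I/c = 805 459 mm³.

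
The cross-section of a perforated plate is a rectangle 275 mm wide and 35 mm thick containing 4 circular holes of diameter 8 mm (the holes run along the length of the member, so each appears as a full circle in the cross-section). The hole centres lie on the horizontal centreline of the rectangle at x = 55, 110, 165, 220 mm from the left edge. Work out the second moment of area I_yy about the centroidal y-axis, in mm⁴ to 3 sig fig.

Treat the section as a set of non-overlapping primitives; coordinates are from the bounding-box lower-left.
Plate: 275 × 35, A = 9 625 mm², x = 137.5 mm, Ī = 60 657 552 mm⁴.
Hole 1 (subtracted): ⌀8, A = 50.265 mm², x = 55 mm, Ī = 201.06 mm⁴.
Hole 2 (subtracted): ⌀8, A = 50.265 mm², x = 110 mm, Ī = 201.06 mm⁴.
Hole 3 (subtracted): ⌀8, A = 50.265 mm², x = 165 mm, Ī = 201.06 mm⁴.
Hole 4 (subtracted): ⌀8, A = 50.265 mm², x = 220 mm, Ī = 201.06 mm⁴.
By symmetry the centroid is at mid-width, x̄ = 137.5 mm.
Transfer each piece to the centroidal y-axis using Ī + A·d² with d = x − 137.5:
  plate: d = 0 mm → contributes +60 657 552 mm⁴
  hole 1: d = -82.5 mm → contributes −342 321 mm⁴
  hole 2: d = -27.5 mm → contributes −38 214 mm⁴
  hole 3: d = 27.5 mm → contributes −38 214 mm⁴
  hole 4: d = 82.5 mm → contributes −342 321 mm⁴
Total I = 59 896 482 mm⁴.

I_yy ≈ 5.99 × 10⁷ mm⁴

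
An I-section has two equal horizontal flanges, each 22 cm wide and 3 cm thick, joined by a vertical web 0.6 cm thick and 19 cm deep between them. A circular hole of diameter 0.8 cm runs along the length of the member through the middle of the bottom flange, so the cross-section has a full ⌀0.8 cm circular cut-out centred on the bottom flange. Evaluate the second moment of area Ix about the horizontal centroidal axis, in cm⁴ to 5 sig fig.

Treat the section as a set of non-overlapping primitives; coordinates are from the bounding-box lower-left.
Bottom flange: 22 × 3, A = 66 cm², y = 1.5 cm, Ī = 49.5 cm⁴.
Web: 0.6 × 19, A = 11.4 cm², y = 12.5 cm, Ī = 342.95 cm⁴.
Top flange: 22 × 3, A = 66 cm², y = 23.5 cm, Ī = 49.5 cm⁴.
Hole (subtracted): ⌀0.8, A = 0.5026548 cm², y = 1.5 cm, Ī = 0.02010619 cm⁴.
Centroid: ȳ = ΣA·y / ΣA = 12.53869 cm.
Transfer each piece to the horizontal centroidal axis using Ī + A·d² with d = y − 12.53869:
  bottom flange: d = -11.03869 cm → contributes +8091.782 cm⁴
  web: d = -0.03869353 cm → contributes +342.9671 cm⁴
  top flange: d = 10.96131 cm → contributes +7979.416 cm⁴
  hole: d = -11.03869 cm → contributes −61.26998 cm⁴
Total I = 16352.89 cm⁴.

Ix ≈ 1.6353 × 10⁴ cm⁴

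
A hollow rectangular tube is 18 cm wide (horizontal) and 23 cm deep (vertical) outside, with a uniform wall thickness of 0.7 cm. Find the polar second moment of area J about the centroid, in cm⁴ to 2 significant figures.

Decompose the section into non-overlapping parts with the origin at the bottom-left of its bounding rectangle.
Outer rectangle: 18 × 23, A = 414 cm², y = 11.5 cm, Ī = 18 251 cm⁴.
Inner void (subtracted): 16.6 × 21.6, A = 358.6 cm², y = 11.5 cm, Ī = 13 941 cm⁴.
By symmetry the centroid is at mid-height, ȳ = 11.5 cm.
All pieces are centred on the centroidal x-axis, so I = ΣĪ (holes subtracted) = 4 310 cm⁴.
Repeating about the centroidal y-axis gives I_y = 2 944 cm⁴.
Polar second moment: J = I_x + I_y = 7 254 cm⁴.

J ≈ 7300 cm⁴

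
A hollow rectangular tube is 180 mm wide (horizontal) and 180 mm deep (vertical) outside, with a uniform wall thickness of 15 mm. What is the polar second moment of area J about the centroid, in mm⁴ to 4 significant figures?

Decompose the section into non-overlapping parts with the origin at the bottom-left of its bounding rectangle.
Outer rectangle: 180 × 180, A = 32 400 mm², y = 90 mm, Ī = 87 480 000 mm⁴.
Inner void (subtracted): 150 × 150, A = 22 500 mm², y = 90 mm, Ī = 42 187 500 mm⁴.
By symmetry the centroid is at mid-height, ȳ = 90 mm.
All pieces are centred on the centroidal x-axis, so I = ΣĪ (holes subtracted) = 45 292 500 mm⁴.
Repeating about the centroidal y-axis gives I_y = 45 292 500 mm⁴.
Polar second moment: J = I_x + I_y = 90 585 000 mm⁴.

J ≈ 9.059 × 10⁷ mm⁴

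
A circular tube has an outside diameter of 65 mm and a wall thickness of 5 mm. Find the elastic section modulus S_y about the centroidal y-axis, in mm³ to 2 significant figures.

S_y ≈ 1.3 × 10⁴ mm³

Treat the section as a set of non-overlapping primitives; coordinates are from the bounding-box lower-left.
Outer circle: ⌀65, A = 3 318 mm², x = 32.5 mm, Ī = 876 241 mm⁴.
Bore (subtracted): ⌀55, A = 2 376 mm², x = 32.5 mm, Ī = 449 180 mm⁴.
By symmetry the centroid is at mid-width, x̄ = 32.5 mm.
All pieces are centred on the centroidal y-axis, so I = ΣĪ (holes subtracted) = 427 060 mm⁴.
Extreme fibre distance c = 32.5 mm; S = I/c = 13 140 mm³.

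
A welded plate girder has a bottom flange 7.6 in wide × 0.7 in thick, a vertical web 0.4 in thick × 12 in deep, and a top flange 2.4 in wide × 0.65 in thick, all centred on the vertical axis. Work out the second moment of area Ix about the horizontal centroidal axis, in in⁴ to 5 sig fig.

Ix ≈ 285.83 in⁴

Split into non-overlapping primitives; take the origin at the lower-left of the bounding box.
Bottom plate: 7.6 × 0.7, A = 5.32 in², y = 0.35 in, Ī = 0.2172333 in⁴.
Web plate: 0.4 × 12, A = 4.8 in², y = 6.7 in, Ī = 57.6 in⁴.
Top plate: 2.4 × 0.65, A = 1.56 in², y = 13.025 in, Ī = 0.054925 in⁴.
Centroid: ȳ = ΣA·y / ΣA = 4.652483 in.
Transfer each piece to the horizontal centroidal axis using Ī + A·d² with d = y − 4.652483:
  bottom plate: d = -4.302483 in → contributes +98.69766 in⁴
  web plate: d = 2.047517 in → contributes +77.72317 in⁴
  top plate: d = 8.372517 in → contributes +109.4094 in⁴
Total I = 285.8303 in⁴.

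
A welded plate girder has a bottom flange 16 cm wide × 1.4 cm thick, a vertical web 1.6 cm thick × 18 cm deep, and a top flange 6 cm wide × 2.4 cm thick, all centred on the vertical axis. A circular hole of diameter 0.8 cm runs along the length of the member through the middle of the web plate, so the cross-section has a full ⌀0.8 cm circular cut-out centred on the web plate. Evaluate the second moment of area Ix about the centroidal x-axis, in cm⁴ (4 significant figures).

Decompose the section into non-overlapping parts with the origin at the bottom-left of its bounding rectangle.
Bottom plate: 16 × 1.4, A = 22.4 cm², y = 0.7 cm, Ī = 3.65867 cm⁴.
Web plate: 1.6 × 18, A = 28.8 cm², y = 10.4 cm, Ī = 777.6 cm⁴.
Top plate: 6 × 2.4, A = 14.4 cm², y = 20.6 cm, Ī = 6.912 cm⁴.
Hole (subtracted): ⌀0.8, A = 0.502655 cm², y = 10.4 cm, Ī = 0.0201062 cm⁴.
Centroid: ȳ = ΣA·y / ΣA = 9.31854 cm.
Transfer each piece to the centroidal x-axis using Ī + A·d² with d = y − 9.31854:
  bottom plate: d = -8.61854 cm → contributes +1667.51 cm⁴
  web plate: d = 1.08146 cm → contributes +811.283 cm⁴
  top plate: d = 11.2815 cm → contributes +1839.62 cm⁴
  hole: d = 1.08146 cm → contributes −0.607986 cm⁴
Total I = 4317.81 cm⁴.

Ix ≈ 4318 cm⁴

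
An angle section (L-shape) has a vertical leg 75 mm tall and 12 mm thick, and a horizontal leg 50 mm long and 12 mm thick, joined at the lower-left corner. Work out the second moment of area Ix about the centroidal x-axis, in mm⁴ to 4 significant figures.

Decompose the section into non-overlapping parts with the origin at the bottom-left of its bounding rectangle.
Vertical leg: 12 × 75, A = 900 mm², y = 37.5 mm, Ī = 421 875 mm⁴.
Horizontal leg (remainder): 38 × 12, A = 456 mm², y = 6 mm, Ī = 5 472 mm⁴.
Centroid: ȳ = ΣA·y / ΣA = 26.9071 mm.
Transfer each piece to the centroidal x-axis using Ī + A·d² with d = y − 26.9071:
  vertical leg: d = 10.5929 mm → contributes +522 864 mm⁴
  horizontal leg (remainder): d = -20.9071 mm → contributes +204 792 mm⁴
Total I = 727 656 mm⁴.

Ix ≈ 7.277 × 10⁵ mm⁴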